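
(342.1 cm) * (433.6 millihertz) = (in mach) 0.004356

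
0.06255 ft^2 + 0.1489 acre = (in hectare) 0.06026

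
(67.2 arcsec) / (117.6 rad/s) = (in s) 2.77e-06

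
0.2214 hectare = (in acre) 0.5471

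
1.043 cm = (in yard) 0.01141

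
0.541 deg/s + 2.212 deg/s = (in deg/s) 2.753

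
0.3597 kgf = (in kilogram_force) 0.3597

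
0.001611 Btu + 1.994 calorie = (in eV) 6.268e+19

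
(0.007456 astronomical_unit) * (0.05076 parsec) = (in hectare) 1.747e+20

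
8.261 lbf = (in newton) 36.75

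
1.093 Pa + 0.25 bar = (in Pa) 2.5e+04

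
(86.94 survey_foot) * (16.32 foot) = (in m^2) 131.8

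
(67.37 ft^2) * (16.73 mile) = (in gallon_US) 4.452e+07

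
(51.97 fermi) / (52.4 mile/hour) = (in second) 2.219e-15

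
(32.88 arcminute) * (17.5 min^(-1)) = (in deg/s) 0.1598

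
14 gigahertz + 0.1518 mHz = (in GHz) 14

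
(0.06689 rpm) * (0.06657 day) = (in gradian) 2565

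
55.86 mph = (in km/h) 89.9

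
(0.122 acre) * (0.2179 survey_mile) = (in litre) 1.731e+08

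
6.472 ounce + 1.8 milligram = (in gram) 183.5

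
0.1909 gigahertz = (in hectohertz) 1.909e+06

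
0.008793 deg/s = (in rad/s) 0.0001535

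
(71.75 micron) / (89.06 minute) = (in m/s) 1.343e-08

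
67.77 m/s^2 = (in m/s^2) 67.77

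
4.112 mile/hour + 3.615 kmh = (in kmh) 10.23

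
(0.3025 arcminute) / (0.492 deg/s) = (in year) 3.249e-10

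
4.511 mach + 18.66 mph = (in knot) 3002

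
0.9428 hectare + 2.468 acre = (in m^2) 1.942e+04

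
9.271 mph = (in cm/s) 414.5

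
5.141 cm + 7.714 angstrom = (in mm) 51.41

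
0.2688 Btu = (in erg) 2.836e+09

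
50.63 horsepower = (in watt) 3.775e+04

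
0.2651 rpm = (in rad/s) 0.02776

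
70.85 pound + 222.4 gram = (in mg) 3.236e+07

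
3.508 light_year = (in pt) 9.408e+19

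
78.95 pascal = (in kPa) 0.07895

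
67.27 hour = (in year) 0.007679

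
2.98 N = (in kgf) 0.3039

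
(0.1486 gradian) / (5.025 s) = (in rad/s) 0.0004645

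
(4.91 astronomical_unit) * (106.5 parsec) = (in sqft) 2.598e+31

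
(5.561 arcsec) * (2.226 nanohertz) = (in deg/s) 3.439e-12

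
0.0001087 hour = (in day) 4.529e-06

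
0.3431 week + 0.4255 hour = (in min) 3484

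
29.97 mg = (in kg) 2.997e-05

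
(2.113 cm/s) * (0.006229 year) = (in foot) 1.362e+04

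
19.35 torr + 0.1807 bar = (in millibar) 206.5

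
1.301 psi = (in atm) 0.08853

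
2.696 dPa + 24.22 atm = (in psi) 355.9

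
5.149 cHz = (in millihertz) 51.49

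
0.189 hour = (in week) 0.001125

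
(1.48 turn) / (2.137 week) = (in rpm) 6.871e-05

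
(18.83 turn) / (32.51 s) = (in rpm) 34.75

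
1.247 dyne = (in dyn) 1.247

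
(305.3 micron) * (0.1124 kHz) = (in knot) 0.0667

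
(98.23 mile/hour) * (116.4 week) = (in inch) 1.217e+11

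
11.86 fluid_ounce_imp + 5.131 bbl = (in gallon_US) 215.6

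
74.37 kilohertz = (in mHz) 7.437e+07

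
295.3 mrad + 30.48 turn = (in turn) 30.53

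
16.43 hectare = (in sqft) 1.769e+06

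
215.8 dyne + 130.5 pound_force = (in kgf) 59.19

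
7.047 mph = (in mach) 0.009252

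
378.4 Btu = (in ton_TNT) 9.542e-05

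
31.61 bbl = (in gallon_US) 1328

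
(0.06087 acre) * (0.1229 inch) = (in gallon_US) 203.1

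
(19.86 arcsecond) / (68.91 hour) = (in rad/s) 3.881e-10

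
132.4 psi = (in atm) 9.009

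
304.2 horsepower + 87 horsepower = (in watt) 2.917e+05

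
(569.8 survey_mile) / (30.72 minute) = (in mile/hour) 1113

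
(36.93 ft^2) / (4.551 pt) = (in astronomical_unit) 1.428e-08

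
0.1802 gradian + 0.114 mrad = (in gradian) 0.1875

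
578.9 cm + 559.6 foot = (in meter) 176.4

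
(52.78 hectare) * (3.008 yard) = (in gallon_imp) 3.193e+08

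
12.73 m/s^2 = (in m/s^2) 12.73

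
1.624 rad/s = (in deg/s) 93.05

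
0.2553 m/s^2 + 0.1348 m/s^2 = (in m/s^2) 0.3901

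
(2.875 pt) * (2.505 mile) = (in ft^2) 44.01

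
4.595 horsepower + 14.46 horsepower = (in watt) 1.421e+04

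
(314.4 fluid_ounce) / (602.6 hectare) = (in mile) 9.588e-13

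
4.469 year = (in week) 233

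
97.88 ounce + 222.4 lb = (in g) 1.037e+05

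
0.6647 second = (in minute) 0.01108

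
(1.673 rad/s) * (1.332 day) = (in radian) 1.925e+05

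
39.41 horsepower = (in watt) 2.939e+04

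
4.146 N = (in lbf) 0.9321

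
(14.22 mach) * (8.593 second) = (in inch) 1.638e+06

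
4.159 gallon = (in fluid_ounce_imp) 554.1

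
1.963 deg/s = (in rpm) 0.3272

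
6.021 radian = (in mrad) 6021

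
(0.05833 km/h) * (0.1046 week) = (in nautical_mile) 0.5535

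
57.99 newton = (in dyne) 5.799e+06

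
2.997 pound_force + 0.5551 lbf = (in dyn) 1.58e+06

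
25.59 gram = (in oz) 0.9027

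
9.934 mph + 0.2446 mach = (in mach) 0.2576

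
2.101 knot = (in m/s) 1.081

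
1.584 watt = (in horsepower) 0.002124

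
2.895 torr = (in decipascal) 3860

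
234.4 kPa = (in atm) 2.313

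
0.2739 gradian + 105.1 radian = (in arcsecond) 2.168e+07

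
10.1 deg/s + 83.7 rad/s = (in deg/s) 4806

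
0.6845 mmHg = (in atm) 0.0009007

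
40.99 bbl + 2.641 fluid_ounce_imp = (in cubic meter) 6.517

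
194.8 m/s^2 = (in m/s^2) 194.8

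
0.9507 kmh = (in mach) 0.0007756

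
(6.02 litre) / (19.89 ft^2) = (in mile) 2.024e-06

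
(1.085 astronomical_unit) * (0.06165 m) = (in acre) 2.473e+06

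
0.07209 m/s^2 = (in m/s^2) 0.07209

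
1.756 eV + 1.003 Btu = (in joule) 1058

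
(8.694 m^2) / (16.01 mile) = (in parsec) 1.094e-20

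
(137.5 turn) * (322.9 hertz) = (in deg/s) 1.598e+07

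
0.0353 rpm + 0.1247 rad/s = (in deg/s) 7.357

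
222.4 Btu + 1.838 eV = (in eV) 1.465e+24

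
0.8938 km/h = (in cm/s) 24.83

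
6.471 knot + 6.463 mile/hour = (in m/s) 6.218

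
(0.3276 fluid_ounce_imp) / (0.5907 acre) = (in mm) 3.894e-06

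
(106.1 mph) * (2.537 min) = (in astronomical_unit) 4.826e-08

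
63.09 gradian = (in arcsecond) 2.044e+05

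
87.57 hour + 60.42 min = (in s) 3.189e+05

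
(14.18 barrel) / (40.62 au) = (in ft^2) 3.993e-12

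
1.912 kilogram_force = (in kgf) 1.912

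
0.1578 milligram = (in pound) 3.479e-07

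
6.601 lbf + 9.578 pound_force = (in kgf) 7.339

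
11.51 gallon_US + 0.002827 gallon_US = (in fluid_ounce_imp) 1534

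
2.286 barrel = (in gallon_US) 96.01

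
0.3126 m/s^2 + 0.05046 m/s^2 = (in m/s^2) 0.3631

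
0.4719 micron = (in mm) 0.0004719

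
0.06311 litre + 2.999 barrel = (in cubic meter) 0.4769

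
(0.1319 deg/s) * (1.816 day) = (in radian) 361.2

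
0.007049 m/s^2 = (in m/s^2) 0.007049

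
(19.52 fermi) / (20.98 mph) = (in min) 3.469e-17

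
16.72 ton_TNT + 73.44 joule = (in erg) 6.996e+17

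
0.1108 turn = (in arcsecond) 1.436e+05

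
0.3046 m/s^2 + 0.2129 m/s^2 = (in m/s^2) 0.5175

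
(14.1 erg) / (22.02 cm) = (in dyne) 0.6403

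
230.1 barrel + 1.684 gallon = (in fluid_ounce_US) 1.237e+06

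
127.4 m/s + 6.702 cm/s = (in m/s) 127.5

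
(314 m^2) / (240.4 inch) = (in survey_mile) 0.03195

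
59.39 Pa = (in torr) 0.4455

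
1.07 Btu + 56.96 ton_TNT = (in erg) 2.383e+18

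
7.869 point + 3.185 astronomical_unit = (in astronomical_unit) 3.185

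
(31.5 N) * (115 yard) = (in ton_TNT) 7.917e-07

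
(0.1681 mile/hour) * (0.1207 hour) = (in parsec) 1.058e-15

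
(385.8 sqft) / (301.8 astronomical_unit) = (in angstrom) 0.007939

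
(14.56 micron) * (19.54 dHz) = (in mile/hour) 6.364e-05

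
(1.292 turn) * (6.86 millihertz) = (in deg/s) 3.191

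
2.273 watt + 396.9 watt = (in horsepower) 0.5353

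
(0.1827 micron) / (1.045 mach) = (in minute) 8.558e-12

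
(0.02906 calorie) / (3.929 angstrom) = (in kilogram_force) 3.156e+07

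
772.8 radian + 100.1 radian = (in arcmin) 3.001e+06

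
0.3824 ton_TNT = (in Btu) 1.516e+06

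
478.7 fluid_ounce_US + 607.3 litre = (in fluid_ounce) 2.101e+04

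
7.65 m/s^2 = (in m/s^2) 7.65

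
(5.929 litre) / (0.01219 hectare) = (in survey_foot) 0.0001596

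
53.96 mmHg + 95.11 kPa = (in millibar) 1023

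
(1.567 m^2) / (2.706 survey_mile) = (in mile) 2.236e-07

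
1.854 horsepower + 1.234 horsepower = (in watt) 2303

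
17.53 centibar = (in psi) 2.543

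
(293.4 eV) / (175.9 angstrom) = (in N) 2.672e-09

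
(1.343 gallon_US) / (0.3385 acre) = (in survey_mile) 2.306e-09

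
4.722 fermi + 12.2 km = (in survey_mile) 7.581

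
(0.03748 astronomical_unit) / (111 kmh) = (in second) 1.818e+08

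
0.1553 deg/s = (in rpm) 0.02588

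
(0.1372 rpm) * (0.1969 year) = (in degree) 5.112e+06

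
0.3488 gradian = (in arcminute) 18.84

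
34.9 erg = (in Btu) 3.308e-09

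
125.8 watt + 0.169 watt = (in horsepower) 0.1689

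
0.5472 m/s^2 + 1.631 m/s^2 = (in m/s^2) 2.178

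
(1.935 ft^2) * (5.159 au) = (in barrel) 8.726e+11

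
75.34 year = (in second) 2.376e+09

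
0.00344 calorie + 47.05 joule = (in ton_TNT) 1.125e-08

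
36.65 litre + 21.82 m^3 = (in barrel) 137.5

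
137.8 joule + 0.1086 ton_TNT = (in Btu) 4.307e+05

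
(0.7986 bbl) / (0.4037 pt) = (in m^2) 891.5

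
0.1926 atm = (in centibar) 19.52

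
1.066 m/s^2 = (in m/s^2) 1.066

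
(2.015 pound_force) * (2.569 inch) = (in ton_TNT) 1.398e-10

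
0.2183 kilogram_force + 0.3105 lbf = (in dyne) 3.522e+05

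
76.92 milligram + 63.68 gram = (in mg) 6.376e+04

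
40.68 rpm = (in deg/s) 244.1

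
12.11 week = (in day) 84.77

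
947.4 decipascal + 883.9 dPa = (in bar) 0.001831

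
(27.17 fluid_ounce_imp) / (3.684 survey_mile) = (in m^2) 1.302e-07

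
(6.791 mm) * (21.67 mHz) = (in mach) 4.322e-07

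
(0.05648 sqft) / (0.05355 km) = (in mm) 0.09799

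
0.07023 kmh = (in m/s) 0.01951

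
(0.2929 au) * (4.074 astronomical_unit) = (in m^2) 2.67e+22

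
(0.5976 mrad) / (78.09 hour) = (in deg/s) 1.218e-07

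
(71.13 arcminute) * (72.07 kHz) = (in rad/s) 1491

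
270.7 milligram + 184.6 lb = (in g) 8.373e+04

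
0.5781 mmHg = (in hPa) 0.7707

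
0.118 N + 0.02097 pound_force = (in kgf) 0.02154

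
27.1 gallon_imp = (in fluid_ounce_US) 4166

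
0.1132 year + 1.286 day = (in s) 3.681e+06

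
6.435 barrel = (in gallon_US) 270.3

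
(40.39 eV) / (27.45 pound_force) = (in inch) 2.087e-18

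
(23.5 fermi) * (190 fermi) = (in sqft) 4.806e-26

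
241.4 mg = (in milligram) 241.4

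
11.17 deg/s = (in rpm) 1.862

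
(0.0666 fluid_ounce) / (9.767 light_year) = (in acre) 5.267e-27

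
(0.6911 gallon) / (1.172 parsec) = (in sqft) 7.787e-19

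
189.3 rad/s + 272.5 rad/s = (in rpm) 4410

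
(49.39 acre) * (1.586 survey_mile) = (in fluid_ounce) 1.725e+13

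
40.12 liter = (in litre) 40.12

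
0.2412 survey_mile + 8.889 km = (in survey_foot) 3.044e+04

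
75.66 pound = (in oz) 1211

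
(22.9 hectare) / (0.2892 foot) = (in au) 1.737e-05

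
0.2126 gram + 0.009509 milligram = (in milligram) 212.6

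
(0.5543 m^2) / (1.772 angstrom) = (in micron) 3.128e+15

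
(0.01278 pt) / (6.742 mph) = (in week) 2.473e-12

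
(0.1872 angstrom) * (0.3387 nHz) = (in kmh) 2.283e-20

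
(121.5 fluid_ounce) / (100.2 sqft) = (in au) 2.58e-15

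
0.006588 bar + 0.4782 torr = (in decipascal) 7226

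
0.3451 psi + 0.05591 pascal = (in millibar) 23.79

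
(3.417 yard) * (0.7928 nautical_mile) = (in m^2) 4588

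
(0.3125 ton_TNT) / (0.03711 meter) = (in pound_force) 7.921e+09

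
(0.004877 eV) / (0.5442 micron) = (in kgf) 1.464e-16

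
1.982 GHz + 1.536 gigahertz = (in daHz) 3.518e+08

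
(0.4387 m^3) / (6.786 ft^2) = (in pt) 1973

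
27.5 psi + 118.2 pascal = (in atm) 1.872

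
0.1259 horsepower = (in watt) 93.88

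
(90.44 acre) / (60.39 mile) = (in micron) 3.766e+06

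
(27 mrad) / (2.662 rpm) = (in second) 0.09686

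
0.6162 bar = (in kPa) 61.62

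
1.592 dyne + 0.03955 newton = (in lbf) 0.008895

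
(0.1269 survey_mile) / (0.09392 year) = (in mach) 2.025e-07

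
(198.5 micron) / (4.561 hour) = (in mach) 3.55e-11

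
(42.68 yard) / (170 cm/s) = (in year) 7.28e-07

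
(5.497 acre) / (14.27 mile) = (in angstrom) 9.687e+09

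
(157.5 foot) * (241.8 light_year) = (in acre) 2.714e+16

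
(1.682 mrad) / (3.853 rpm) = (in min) 6.948e-05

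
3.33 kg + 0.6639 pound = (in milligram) 3.631e+06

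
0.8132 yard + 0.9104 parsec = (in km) 2.809e+13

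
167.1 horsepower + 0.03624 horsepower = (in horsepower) 167.1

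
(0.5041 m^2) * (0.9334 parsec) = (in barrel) 9.132e+16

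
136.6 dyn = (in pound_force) 0.0003071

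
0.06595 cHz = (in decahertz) 6.595e-05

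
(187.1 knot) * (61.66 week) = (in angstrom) 3.589e+19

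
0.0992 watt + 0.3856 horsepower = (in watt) 287.6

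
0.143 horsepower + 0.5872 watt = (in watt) 107.2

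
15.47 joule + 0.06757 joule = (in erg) 1.554e+08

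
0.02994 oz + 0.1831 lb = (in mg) 8.39e+04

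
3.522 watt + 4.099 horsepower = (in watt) 3060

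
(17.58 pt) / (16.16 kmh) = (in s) 0.001382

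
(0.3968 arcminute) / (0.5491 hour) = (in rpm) 5.576e-07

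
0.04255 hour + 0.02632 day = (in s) 2427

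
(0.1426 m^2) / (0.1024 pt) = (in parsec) 1.279e-13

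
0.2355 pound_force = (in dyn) 1.048e+05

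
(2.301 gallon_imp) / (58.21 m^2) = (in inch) 0.007075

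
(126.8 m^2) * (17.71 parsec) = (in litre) 6.929e+22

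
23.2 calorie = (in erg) 9.707e+08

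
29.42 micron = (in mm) 0.02942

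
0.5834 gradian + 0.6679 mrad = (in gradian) 0.6259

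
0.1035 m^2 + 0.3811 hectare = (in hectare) 0.3811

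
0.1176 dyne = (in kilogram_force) 1.199e-07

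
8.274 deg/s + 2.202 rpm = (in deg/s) 21.49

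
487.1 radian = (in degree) 2.791e+04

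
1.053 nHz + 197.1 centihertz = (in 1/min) 118.3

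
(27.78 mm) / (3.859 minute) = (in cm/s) 0.012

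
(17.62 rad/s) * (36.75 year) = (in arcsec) 4.212e+15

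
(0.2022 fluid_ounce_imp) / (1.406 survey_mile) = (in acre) 6.274e-13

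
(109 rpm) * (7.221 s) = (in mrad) 8.242e+04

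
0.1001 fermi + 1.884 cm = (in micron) 1.884e+04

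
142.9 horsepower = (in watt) 1.066e+05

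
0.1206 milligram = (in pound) 2.659e-07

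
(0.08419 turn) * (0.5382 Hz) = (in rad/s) 0.2847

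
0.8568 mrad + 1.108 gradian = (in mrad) 18.26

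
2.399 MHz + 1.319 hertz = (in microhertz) 2.399e+12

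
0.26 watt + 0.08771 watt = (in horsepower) 0.0004663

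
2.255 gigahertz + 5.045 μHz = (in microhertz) 2.255e+15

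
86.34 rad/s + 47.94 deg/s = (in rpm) 832.5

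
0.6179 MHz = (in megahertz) 0.6179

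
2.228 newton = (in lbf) 0.5009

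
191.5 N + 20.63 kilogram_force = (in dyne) 3.938e+07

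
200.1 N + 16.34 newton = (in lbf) 48.66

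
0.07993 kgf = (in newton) 0.7838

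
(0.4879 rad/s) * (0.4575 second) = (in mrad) 223.2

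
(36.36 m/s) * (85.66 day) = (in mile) 1.672e+05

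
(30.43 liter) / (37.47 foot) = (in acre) 6.584e-07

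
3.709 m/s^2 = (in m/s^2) 3.709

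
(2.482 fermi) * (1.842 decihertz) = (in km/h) 1.646e-15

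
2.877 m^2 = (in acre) 0.0007109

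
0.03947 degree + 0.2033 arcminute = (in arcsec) 154.3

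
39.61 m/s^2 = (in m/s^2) 39.61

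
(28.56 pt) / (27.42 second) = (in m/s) 0.0003674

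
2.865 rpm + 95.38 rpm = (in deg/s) 589.5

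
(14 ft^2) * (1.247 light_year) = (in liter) 1.534e+19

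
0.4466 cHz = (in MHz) 4.466e-09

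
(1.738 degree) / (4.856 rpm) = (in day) 6.904e-07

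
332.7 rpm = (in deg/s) 1996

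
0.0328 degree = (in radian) 0.0005725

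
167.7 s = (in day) 0.001941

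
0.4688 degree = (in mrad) 8.182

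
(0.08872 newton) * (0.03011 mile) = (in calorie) 1.028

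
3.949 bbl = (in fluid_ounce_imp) 2.21e+04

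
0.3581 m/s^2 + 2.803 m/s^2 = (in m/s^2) 3.161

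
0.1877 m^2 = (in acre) 4.638e-05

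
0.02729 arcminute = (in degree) 0.0004548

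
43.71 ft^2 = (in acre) 0.001003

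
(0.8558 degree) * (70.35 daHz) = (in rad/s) 10.51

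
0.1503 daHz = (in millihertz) 1503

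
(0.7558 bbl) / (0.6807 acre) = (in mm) 0.04362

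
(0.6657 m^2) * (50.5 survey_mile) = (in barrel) 3.403e+05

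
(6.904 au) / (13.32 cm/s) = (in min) 1.292e+11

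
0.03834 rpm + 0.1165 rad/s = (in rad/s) 0.1205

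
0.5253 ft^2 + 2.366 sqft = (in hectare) 2.686e-05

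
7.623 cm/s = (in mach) 0.0002239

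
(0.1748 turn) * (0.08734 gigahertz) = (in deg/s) 5.496e+09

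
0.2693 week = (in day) 1.885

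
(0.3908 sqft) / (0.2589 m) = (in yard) 0.1534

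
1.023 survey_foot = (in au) 2.084e-12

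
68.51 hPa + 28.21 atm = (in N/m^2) 2.865e+06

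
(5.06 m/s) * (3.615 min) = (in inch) 4.321e+04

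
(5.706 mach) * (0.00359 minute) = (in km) 0.4185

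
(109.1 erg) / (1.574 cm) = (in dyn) 69.31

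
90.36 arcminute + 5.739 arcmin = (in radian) 0.02795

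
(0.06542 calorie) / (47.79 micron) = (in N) 5728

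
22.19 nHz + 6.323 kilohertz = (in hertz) 6323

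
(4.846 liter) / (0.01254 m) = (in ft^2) 4.16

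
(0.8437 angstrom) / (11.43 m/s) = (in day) 8.543e-17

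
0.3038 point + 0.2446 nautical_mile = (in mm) 4.53e+05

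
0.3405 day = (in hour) 8.172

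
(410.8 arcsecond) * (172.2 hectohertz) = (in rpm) 327.5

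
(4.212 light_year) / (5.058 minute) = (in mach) 3.856e+11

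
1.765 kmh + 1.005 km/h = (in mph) 1.721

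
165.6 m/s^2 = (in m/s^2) 165.6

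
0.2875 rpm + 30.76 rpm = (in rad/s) 3.251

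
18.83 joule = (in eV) 1.175e+20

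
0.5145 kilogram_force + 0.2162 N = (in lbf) 1.183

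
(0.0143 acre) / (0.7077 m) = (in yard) 89.43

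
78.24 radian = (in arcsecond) 1.614e+07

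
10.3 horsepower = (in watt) 7681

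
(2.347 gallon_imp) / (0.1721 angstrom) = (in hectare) 6.2e+04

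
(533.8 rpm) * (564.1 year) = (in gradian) 6.331e+13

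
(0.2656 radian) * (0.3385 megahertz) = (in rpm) 8.585e+05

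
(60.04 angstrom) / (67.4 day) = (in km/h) 3.712e-15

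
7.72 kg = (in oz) 272.3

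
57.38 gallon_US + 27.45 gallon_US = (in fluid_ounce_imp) 1.13e+04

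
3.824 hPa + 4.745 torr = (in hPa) 10.15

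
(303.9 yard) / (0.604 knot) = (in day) 0.01035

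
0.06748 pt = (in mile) 1.479e-08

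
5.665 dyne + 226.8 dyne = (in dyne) 232.5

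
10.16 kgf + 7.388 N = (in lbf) 24.06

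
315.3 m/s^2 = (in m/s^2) 315.3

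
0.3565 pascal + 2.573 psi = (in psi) 2.573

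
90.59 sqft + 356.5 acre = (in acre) 356.5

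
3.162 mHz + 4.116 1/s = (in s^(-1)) 4.119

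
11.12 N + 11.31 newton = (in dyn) 2.243e+06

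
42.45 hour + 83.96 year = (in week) 4378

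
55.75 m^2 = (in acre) 0.01378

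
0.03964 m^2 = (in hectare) 3.964e-06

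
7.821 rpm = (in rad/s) 0.819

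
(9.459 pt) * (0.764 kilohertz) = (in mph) 5.703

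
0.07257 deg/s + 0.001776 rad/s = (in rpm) 0.02905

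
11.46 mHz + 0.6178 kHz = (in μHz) 6.178e+08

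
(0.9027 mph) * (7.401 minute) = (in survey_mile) 0.1113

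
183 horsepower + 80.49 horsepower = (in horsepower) 263.5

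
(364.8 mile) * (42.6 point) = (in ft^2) 9.497e+04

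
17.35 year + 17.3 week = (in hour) 1.549e+05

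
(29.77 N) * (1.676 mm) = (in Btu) 4.729e-05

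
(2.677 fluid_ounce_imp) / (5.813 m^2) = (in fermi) 1.308e+10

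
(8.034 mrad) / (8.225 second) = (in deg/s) 0.05597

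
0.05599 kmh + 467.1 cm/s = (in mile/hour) 10.48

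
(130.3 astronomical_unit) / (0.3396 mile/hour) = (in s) 1.284e+14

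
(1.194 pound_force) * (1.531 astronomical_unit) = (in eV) 7.592e+30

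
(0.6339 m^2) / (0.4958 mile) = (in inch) 0.03128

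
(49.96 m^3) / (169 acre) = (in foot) 0.0002397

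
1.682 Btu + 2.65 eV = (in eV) 1.108e+22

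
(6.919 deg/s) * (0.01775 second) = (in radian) 0.002143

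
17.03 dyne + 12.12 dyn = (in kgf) 2.972e-05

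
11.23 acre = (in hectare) 4.545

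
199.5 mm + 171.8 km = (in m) 1.718e+05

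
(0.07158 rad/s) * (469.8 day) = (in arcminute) 9.988e+09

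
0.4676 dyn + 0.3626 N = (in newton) 0.3626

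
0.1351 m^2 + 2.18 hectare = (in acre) 5.387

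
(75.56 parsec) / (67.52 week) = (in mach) 1.677e+08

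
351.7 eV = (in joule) 5.635e-17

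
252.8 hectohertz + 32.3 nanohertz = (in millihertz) 2.528e+07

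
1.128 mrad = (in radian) 0.001128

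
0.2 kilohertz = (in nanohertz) 2e+11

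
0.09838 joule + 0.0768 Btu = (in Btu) 0.07689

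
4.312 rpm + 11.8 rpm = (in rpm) 16.11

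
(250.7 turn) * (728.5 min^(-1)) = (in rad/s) 1.913e+04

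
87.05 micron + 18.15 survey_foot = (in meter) 5.532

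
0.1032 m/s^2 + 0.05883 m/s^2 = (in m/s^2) 0.162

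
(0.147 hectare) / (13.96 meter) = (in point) 2.985e+05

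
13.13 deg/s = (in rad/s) 0.2292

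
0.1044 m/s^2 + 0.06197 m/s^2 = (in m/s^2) 0.1664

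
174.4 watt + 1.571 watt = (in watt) 176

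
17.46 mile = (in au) 1.878e-07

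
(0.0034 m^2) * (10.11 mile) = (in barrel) 347.9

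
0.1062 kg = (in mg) 1.062e+05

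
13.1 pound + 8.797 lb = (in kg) 9.932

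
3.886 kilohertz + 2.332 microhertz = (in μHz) 3.886e+09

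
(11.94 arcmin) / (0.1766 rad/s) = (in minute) 0.0003278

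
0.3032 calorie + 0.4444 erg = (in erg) 1.269e+07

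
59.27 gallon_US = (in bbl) 1.411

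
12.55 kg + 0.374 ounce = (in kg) 12.56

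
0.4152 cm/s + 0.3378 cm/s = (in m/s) 0.00753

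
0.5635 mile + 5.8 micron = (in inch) 3.57e+04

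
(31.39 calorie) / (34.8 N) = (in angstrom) 3.774e+10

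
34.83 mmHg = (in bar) 0.04644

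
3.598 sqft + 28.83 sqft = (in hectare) 0.0003013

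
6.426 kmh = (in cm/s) 178.5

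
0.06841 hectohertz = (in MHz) 6.841e-06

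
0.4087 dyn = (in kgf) 4.168e-07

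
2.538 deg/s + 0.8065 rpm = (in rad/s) 0.1288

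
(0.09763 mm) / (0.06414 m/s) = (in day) 1.762e-08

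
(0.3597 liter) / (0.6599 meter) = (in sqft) 0.005867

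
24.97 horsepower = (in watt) 1.862e+04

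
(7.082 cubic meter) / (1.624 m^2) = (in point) 1.236e+04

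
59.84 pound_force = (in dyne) 2.662e+07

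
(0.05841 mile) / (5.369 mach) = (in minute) 0.000857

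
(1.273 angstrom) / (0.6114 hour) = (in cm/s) 5.784e-12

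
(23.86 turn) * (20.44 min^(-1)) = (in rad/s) 51.07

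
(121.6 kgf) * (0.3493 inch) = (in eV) 6.604e+19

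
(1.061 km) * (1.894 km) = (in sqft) 2.163e+07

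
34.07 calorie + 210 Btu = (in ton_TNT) 5.299e-05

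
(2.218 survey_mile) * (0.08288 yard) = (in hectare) 0.02705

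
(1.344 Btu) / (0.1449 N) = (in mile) 6.081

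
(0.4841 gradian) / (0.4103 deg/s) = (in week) 1.756e-06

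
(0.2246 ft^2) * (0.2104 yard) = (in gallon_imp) 0.883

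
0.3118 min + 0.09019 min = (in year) 7.648e-07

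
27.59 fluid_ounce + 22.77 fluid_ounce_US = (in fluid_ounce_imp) 52.42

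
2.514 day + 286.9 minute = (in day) 2.713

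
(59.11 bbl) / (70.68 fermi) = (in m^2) 1.33e+14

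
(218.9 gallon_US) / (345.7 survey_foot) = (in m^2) 0.007864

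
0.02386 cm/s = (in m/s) 0.0002386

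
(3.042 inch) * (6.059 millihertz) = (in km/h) 0.001685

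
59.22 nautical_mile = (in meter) 1.097e+05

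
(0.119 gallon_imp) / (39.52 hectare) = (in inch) 5.389e-08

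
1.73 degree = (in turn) 0.004806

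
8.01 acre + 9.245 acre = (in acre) 17.25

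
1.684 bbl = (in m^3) 0.2677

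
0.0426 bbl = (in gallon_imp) 1.49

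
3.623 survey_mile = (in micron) 5.831e+09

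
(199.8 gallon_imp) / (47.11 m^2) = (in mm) 19.28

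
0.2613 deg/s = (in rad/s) 0.004561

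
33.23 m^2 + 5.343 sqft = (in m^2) 33.73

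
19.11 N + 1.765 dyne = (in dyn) 1.911e+06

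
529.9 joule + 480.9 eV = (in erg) 5.299e+09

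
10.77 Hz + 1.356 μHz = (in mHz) 1.077e+04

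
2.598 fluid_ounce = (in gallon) 0.0203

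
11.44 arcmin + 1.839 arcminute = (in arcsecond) 796.7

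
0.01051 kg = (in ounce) 0.3707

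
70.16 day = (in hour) 1684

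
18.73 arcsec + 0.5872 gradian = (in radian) 0.009315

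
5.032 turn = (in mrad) 3.162e+04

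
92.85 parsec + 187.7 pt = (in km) 2.865e+15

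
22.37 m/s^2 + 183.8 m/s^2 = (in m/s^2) 206.2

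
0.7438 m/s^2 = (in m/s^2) 0.7438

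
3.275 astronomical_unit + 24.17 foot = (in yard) 5.358e+11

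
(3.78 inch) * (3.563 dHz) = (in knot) 0.0665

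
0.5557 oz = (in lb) 0.03473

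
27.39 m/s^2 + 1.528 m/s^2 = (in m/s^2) 28.92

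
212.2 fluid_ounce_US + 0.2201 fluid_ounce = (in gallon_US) 1.66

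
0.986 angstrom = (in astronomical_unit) 6.591e-22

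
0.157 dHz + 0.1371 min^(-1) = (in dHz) 0.1799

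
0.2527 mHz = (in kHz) 2.527e-07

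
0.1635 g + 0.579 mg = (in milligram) 164.1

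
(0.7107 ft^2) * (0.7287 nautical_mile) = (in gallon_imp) 1.96e+04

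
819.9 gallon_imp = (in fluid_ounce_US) 1.26e+05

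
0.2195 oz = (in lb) 0.01372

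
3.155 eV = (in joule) 5.055e-19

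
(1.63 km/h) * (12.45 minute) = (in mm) 3.382e+05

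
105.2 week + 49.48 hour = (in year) 2.023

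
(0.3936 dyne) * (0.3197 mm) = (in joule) 1.258e-09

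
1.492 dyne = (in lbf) 3.354e-06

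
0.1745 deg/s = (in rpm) 0.02908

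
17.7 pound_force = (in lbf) 17.7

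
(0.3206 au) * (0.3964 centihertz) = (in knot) 3.696e+08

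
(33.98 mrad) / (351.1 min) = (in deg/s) 9.242e-05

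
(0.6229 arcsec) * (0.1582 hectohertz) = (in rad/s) 4.777e-05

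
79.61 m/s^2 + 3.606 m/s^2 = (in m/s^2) 83.22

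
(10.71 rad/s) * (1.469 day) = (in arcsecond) 2.804e+11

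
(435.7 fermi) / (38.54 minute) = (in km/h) 6.783e-16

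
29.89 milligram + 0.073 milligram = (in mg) 29.96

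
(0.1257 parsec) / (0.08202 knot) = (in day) 1.064e+12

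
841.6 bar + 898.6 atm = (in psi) 2.541e+04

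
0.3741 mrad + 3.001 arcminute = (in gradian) 0.07939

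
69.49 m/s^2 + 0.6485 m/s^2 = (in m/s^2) 70.14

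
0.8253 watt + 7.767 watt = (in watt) 8.592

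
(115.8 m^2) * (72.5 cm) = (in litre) 8.396e+04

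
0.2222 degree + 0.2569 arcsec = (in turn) 0.0006174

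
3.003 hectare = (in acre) 7.421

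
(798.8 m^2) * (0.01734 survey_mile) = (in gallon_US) 5.889e+06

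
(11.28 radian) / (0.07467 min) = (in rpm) 24.04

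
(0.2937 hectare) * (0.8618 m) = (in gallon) 6.686e+05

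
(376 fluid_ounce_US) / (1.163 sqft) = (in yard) 0.1125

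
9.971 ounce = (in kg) 0.2827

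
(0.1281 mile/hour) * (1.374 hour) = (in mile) 0.176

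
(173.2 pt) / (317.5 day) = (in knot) 4.33e-09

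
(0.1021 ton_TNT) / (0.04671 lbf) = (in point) 5.828e+12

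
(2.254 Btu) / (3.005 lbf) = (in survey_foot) 583.7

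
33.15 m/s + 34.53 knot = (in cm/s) 5091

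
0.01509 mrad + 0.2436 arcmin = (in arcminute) 0.2955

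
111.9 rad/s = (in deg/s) 6411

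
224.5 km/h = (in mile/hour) 139.5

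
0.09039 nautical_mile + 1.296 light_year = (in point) 3.476e+19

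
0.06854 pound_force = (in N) 0.3049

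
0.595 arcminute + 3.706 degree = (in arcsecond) 1.338e+04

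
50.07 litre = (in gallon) 13.23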